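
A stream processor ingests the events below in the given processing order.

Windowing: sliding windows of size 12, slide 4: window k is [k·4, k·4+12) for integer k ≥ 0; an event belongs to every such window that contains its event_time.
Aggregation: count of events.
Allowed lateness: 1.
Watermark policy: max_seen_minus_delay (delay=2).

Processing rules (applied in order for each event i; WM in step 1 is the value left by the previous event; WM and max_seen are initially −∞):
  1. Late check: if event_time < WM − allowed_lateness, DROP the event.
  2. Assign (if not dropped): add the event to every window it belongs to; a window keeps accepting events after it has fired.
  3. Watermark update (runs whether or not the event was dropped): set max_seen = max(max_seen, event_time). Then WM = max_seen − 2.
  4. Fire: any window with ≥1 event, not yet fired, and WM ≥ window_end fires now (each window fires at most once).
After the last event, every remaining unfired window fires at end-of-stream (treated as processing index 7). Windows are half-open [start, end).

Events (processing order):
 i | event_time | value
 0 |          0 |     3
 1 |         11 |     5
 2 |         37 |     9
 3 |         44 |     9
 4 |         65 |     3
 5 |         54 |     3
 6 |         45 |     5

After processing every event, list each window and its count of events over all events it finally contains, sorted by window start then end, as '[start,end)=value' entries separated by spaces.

i=0 t=0 v=3: → [0,12); WM=-2
i=1 t=11 v=5: → [8,20),[4,16),[0,12); WM=9
i=2 t=37 v=9: → [36,48),[32,44),[28,40); WM=35; [0,12) fires=2 [4,16) fires=1 [8,20) fires=1
i=3 t=44 v=9: → [44,56),[40,52),[36,48); WM=42; [28,40) fires=1
i=4 t=65 v=3: → [64,76),[60,72),[56,68); WM=63; [32,44) fires=1 [36,48) fires=2 [40,52) fires=1 [44,56) fires=1
i=5 t=54 v=3: DROP (t<63-1); WM=63
i=6 t=45 v=5: DROP (t<63-1); WM=63

[0,12)=2 [4,16)=1 [8,20)=1 [28,40)=1 [32,44)=1 [36,48)=2 [40,52)=1 [44,56)=1 [56,68)=1 [60,72)=1 [64,76)=1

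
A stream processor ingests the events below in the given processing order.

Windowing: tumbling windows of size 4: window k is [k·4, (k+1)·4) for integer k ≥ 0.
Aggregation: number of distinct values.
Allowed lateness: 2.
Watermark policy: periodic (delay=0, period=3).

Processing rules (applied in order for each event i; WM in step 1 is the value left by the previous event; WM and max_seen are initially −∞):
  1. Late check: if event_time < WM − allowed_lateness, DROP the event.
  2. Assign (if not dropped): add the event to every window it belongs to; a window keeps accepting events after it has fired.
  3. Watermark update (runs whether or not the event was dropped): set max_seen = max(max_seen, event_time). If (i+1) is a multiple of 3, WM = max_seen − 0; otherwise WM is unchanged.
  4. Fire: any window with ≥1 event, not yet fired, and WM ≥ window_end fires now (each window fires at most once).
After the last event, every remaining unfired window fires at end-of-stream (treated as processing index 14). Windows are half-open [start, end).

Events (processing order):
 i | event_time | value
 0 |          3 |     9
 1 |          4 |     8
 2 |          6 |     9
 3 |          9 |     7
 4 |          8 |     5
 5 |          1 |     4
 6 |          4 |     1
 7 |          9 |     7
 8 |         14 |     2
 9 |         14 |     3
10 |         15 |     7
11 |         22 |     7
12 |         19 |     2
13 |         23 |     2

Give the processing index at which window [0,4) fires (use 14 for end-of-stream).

i=0 t=3 v=9: → [0,4); WM=−∞
i=1 t=4 v=8: → [4,8); WM=−∞
i=2 t=6 v=9: → [4,8); WM=6; [0,4) fires=1
i=3 t=9 v=7: → [8,12); WM=6
i=4 t=8 v=5: → [8,12); WM=6
i=5 t=1 v=4: DROP (t<6-2); WM=9; [4,8) fires=2
i=6 t=4 v=1: DROP (t<9-2); WM=9
i=7 t=9 v=7: → [8,12); WM=9
i=8 t=14 v=2: → [12,16); WM=14; [8,12) fires=2
i=9 t=14 v=3: → [12,16); WM=14
i=10 t=15 v=7: → [12,16); WM=14
i=11 t=22 v=7: → [20,24); WM=22; [12,16) fires=3
i=12 t=19 v=2: DROP (t<22-2); WM=22
i=13 t=23 v=2: → [20,24); WM=22

2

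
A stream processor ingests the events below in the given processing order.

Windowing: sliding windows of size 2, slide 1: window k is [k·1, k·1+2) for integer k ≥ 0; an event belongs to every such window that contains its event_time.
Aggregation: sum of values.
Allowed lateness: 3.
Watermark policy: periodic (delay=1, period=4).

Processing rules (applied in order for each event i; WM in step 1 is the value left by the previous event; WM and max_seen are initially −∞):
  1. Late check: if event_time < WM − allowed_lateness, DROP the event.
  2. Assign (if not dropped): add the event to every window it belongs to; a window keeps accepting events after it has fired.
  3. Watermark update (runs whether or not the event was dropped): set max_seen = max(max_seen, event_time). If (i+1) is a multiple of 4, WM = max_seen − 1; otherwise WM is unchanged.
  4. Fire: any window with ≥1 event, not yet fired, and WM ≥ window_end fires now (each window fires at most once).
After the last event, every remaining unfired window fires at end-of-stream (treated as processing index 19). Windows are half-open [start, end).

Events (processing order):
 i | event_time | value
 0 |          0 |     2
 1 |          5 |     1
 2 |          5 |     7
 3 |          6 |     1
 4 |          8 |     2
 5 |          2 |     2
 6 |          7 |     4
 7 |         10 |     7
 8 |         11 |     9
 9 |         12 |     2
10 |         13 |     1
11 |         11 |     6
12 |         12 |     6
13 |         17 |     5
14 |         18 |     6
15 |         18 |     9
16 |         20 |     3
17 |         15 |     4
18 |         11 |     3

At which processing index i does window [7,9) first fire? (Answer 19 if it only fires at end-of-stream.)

7

i=0 t=0 v=2: → [0,2); WM=−∞
i=1 t=5 v=1: → [5,7),[4,6); WM=−∞
i=2 t=5 v=7: → [5,7),[4,6); WM=−∞
i=3 t=6 v=1: → [6,8),[5,7); WM=5; [0,2) fires=2
i=4 t=8 v=2: → [8,10),[7,9); WM=5
i=5 t=2 v=2: → [2,4),[1,3); WM=5; [1,3) fires=2 [2,4) fires=2
i=6 t=7 v=4: → [7,9),[6,8); WM=5
i=7 t=10 v=7: → [10,12),[9,11); WM=9; [4,6) fires=8 [5,7) fires=9 [6,8) fires=5 [7,9) fires=6
i=8 t=11 v=9: → [11,13),[10,12); WM=9
i=9 t=12 v=2: → [12,14),[11,13); WM=9
i=10 t=13 v=1: → [13,15),[12,14); WM=9
i=11 t=11 v=6: → [11,13),[10,12); WM=12; [8,10) fires=2 [9,11) fires=7 [10,12) fires=22
i=12 t=12 v=6: → [12,14),[11,13); WM=12
i=13 t=17 v=5: → [17,19),[16,18); WM=12
i=14 t=18 v=6: → [18,20),[17,19); WM=12
i=15 t=18 v=9: → [18,20),[17,19); WM=17; [11,13) fires=23 [12,14) fires=9 [13,15) fires=1
i=16 t=20 v=3: → [20,22),[19,21); WM=17
i=17 t=15 v=4: → [15,17),[14,16); WM=17; [14,16) fires=4 [15,17) fires=4
i=18 t=11 v=3: DROP (t<17-3); WM=17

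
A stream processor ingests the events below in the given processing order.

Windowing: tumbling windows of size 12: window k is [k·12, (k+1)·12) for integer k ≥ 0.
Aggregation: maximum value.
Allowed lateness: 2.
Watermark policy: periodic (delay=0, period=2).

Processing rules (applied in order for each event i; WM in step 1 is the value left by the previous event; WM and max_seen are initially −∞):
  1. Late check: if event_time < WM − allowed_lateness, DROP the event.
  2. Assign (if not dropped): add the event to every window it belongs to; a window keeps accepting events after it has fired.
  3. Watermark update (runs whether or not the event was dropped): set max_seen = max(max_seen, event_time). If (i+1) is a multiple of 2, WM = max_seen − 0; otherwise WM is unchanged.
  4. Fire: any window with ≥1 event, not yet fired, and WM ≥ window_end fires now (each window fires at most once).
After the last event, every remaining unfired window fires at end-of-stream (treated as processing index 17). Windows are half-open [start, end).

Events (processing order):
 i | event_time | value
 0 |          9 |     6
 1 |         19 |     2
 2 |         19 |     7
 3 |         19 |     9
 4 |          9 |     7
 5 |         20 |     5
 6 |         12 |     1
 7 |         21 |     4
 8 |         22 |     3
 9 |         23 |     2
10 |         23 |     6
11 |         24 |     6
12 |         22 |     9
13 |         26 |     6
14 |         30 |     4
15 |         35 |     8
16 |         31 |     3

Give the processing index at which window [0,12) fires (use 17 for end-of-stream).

i=0 t=9 v=6: → [0,12); WM=−∞
i=1 t=19 v=2: → [12,24); WM=19; [0,12) fires=6
i=2 t=19 v=7: → [12,24); WM=19
i=3 t=19 v=9: → [12,24); WM=19
i=4 t=9 v=7: DROP (t<19-2); WM=19
i=5 t=20 v=5: → [12,24); WM=20
i=6 t=12 v=1: DROP (t<20-2); WM=20
i=7 t=21 v=4: → [12,24); WM=21
i=8 t=22 v=3: → [12,24); WM=21
i=9 t=23 v=2: → [12,24); WM=23
i=10 t=23 v=6: → [12,24); WM=23
i=11 t=24 v=6: → [24,36); WM=24; [12,24) fires=9
i=12 t=22 v=9: → [12,24); WM=24
i=13 t=26 v=6: → [24,36); WM=26
i=14 t=30 v=4: → [24,36); WM=26
i=15 t=35 v=8: → [24,36); WM=35
i=16 t=31 v=3: DROP (t<35-2); WM=35

1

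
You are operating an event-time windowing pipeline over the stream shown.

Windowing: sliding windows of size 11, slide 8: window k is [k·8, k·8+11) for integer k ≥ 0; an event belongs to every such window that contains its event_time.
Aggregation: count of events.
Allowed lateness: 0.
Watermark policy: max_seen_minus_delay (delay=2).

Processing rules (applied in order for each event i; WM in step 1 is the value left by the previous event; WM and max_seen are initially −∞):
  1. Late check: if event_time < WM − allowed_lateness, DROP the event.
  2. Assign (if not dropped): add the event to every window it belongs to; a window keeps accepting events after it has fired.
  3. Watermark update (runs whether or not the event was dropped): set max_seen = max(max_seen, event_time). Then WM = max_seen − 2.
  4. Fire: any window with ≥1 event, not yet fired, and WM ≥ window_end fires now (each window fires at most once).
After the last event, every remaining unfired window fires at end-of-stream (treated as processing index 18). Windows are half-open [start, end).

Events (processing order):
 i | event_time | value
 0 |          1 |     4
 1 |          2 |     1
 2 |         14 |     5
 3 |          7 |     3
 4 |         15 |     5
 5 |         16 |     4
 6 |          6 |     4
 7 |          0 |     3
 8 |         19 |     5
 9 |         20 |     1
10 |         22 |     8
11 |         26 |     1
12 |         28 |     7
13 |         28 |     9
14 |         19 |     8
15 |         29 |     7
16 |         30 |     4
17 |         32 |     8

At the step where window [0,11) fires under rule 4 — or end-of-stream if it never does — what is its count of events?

2

i=0 t=1 v=4: → [0,11); WM=-1
i=1 t=2 v=1: → [0,11); WM=0
i=2 t=14 v=5: → [8,19); WM=12; [0,11) fires=2
i=3 t=7 v=3: DROP (t<12-0); WM=12
i=4 t=15 v=5: → [8,19); WM=13
i=5 t=16 v=4: → [16,27),[8,19); WM=14
i=6 t=6 v=4: DROP (t<14-0); WM=14
i=7 t=0 v=3: DROP (t<14-0); WM=14
i=8 t=19 v=5: → [16,27); WM=17
i=9 t=20 v=1: → [16,27); WM=18
i=10 t=22 v=8: → [16,27); WM=20; [8,19) fires=3
i=11 t=26 v=1: → [24,35),[16,27); WM=24
i=12 t=28 v=7: → [24,35); WM=26
i=13 t=28 v=9: → [24,35); WM=26
i=14 t=19 v=8: DROP (t<26-0); WM=26
i=15 t=29 v=7: → [24,35); WM=27; [16,27) fires=5
i=16 t=30 v=4: → [24,35); WM=28
i=17 t=32 v=8: → [32,43),[24,35); WM=30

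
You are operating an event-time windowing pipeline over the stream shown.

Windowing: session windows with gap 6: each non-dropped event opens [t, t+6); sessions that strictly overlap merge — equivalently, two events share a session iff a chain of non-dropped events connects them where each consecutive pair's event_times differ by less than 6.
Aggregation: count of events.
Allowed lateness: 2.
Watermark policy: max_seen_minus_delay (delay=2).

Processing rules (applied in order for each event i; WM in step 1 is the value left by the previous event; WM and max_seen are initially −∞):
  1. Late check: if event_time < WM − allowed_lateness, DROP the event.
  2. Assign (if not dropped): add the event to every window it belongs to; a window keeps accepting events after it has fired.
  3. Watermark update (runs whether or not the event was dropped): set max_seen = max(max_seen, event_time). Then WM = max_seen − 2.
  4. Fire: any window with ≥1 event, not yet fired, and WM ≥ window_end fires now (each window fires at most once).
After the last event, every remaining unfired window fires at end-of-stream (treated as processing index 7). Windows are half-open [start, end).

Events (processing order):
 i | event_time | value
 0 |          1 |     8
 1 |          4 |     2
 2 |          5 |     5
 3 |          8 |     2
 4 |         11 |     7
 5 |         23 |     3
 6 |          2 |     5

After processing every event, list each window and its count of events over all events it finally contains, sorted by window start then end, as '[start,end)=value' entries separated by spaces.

[1,17)=5 [23,29)=1

i=0 t=1 v=8: → [1,7); WM=-1
i=1 t=4 v=2: → [1,10); WM=2
i=2 t=5 v=5: → [1,11); WM=3
i=3 t=8 v=2: → [1,14); WM=6
i=4 t=11 v=7: → [1,17); WM=9
i=5 t=23 v=3: → [23,29); WM=21
i=6 t=2 v=5: DROP (t<21-2); WM=21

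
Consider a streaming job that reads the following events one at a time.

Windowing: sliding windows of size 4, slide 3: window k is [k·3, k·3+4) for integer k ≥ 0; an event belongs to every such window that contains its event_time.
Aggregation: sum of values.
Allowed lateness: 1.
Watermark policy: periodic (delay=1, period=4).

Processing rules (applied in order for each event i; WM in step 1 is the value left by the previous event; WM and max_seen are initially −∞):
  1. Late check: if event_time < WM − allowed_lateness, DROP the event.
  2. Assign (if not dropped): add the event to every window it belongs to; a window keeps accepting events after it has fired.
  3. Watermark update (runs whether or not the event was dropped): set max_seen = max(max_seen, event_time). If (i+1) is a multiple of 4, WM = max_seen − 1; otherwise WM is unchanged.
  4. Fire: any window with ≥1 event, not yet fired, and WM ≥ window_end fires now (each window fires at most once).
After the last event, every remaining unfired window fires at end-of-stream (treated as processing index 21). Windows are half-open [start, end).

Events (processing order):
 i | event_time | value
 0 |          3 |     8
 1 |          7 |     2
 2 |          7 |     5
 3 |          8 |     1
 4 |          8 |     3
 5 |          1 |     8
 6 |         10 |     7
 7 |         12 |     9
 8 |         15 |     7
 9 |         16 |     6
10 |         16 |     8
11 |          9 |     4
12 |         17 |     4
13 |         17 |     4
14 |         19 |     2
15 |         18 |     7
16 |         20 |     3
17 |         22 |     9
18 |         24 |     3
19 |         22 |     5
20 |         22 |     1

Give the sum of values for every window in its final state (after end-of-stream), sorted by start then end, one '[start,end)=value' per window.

i=0 t=3 v=8: → [3,7),[0,4); WM=−∞
i=1 t=7 v=2: → [6,10); WM=−∞
i=2 t=7 v=5: → [6,10); WM=−∞
i=3 t=8 v=1: → [6,10); WM=7; [0,4) fires=8 [3,7) fires=8
i=4 t=8 v=3: → [6,10); WM=7
i=5 t=1 v=8: DROP (t<7-1); WM=7
i=6 t=10 v=7: → [9,13); WM=7
i=7 t=12 v=9: → [12,16),[9,13); WM=11; [6,10) fires=11
i=8 t=15 v=7: → [15,19),[12,16); WM=11
i=9 t=16 v=6: → [15,19); WM=11
i=10 t=16 v=8: → [15,19); WM=11
i=11 t=9 v=4: DROP (t<11-1); WM=15; [9,13) fires=16
i=12 t=17 v=4: → [15,19); WM=15
i=13 t=17 v=4: → [15,19); WM=15
i=14 t=19 v=2: → [18,22); WM=15
i=15 t=18 v=7: → [18,22),[15,19); WM=18; [12,16) fires=16
i=16 t=20 v=3: → [18,22); WM=18
i=17 t=22 v=9: → [21,25); WM=18
i=18 t=24 v=3: → [24,28),[21,25); WM=18
i=19 t=22 v=5: → [21,25); WM=23; [15,19) fires=36 [18,22) fires=12
i=20 t=22 v=1: → [21,25); WM=23

[0,4)=8 [3,7)=8 [6,10)=11 [9,13)=16 [12,16)=16 [15,19)=36 [18,22)=12 [21,25)=18 [24,28)=3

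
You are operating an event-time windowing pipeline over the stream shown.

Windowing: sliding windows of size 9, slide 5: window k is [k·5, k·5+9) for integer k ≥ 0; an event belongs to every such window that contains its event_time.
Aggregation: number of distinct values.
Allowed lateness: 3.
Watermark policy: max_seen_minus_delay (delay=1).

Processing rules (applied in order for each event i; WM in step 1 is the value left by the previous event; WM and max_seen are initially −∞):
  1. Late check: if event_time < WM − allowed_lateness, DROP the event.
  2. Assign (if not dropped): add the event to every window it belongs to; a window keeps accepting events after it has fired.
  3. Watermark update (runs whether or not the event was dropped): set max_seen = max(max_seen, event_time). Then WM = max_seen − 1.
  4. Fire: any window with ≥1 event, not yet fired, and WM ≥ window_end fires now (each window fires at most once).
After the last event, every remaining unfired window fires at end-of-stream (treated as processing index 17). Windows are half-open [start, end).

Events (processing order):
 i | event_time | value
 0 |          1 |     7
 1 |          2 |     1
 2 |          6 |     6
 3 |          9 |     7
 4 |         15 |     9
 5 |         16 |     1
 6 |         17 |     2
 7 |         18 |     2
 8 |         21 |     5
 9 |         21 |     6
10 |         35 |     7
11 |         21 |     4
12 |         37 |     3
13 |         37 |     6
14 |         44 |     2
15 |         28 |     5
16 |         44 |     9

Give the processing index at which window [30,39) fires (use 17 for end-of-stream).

14

i=0 t=1 v=7: → [0,9); WM=0
i=1 t=2 v=1: → [0,9); WM=1
i=2 t=6 v=6: → [5,14),[0,9); WM=5
i=3 t=9 v=7: → [5,14); WM=8
i=4 t=15 v=9: → [15,24),[10,19); WM=14; [0,9) fires=3 [5,14) fires=2
i=5 t=16 v=1: → [15,24),[10,19); WM=15
i=6 t=17 v=2: → [15,24),[10,19); WM=16
i=7 t=18 v=2: → [15,24),[10,19); WM=17
i=8 t=21 v=5: → [20,29),[15,24); WM=20; [10,19) fires=3
i=9 t=21 v=6: → [20,29),[15,24); WM=20
i=10 t=35 v=7: → [35,44),[30,39); WM=34; [15,24) fires=5 [20,29) fires=2
i=11 t=21 v=4: DROP (t<34-3); WM=34
i=12 t=37 v=3: → [35,44),[30,39); WM=36
i=13 t=37 v=6: → [35,44),[30,39); WM=36
i=14 t=44 v=2: → [40,49); WM=43; [30,39) fires=3
i=15 t=28 v=5: DROP (t<43-3); WM=43
i=16 t=44 v=9: → [40,49); WM=43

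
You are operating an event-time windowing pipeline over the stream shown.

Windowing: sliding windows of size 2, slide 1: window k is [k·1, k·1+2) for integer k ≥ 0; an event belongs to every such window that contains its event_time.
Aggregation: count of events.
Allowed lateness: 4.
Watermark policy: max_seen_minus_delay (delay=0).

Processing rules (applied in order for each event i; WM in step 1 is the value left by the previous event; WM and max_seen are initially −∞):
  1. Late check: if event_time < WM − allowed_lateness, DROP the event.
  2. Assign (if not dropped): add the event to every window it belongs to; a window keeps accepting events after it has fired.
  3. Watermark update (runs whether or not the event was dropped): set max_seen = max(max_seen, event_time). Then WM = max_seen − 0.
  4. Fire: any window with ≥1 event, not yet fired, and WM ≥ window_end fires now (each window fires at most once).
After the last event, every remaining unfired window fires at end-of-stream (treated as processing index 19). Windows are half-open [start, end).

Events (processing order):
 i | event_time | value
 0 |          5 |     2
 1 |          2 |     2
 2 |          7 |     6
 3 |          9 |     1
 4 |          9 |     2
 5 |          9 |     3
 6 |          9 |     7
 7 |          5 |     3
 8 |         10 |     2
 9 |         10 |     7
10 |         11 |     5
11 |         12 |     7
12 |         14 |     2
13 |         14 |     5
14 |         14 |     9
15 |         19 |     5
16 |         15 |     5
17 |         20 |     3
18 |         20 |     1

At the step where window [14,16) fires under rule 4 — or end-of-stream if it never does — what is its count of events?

3

i=0 t=5 v=2: → [5,7),[4,6); WM=5
i=1 t=2 v=2: → [2,4),[1,3); WM=5; [1,3) fires=1 [2,4) fires=1
i=2 t=7 v=6: → [7,9),[6,8); WM=7; [4,6) fires=1 [5,7) fires=1
i=3 t=9 v=1: → [9,11),[8,10); WM=9; [6,8) fires=1 [7,9) fires=1
i=4 t=9 v=2: → [9,11),[8,10); WM=9
i=5 t=9 v=3: → [9,11),[8,10); WM=9
i=6 t=9 v=7: → [9,11),[8,10); WM=9
i=7 t=5 v=3: → [5,7),[4,6); WM=9
i=8 t=10 v=2: → [10,12),[9,11); WM=10; [8,10) fires=4
i=9 t=10 v=7: → [10,12),[9,11); WM=10
i=10 t=11 v=5: → [11,13),[10,12); WM=11; [9,11) fires=6
i=11 t=12 v=7: → [12,14),[11,13); WM=12; [10,12) fires=3
i=12 t=14 v=2: → [14,16),[13,15); WM=14; [11,13) fires=2 [12,14) fires=1
i=13 t=14 v=5: → [14,16),[13,15); WM=14
i=14 t=14 v=9: → [14,16),[13,15); WM=14
i=15 t=19 v=5: → [19,21),[18,20); WM=19; [13,15) fires=3 [14,16) fires=3
i=16 t=15 v=5: → [15,17),[14,16); WM=19; [15,17) fires=1
i=17 t=20 v=3: → [20,22),[19,21); WM=20; [18,20) fires=1
i=18 t=20 v=1: → [20,22),[19,21); WM=20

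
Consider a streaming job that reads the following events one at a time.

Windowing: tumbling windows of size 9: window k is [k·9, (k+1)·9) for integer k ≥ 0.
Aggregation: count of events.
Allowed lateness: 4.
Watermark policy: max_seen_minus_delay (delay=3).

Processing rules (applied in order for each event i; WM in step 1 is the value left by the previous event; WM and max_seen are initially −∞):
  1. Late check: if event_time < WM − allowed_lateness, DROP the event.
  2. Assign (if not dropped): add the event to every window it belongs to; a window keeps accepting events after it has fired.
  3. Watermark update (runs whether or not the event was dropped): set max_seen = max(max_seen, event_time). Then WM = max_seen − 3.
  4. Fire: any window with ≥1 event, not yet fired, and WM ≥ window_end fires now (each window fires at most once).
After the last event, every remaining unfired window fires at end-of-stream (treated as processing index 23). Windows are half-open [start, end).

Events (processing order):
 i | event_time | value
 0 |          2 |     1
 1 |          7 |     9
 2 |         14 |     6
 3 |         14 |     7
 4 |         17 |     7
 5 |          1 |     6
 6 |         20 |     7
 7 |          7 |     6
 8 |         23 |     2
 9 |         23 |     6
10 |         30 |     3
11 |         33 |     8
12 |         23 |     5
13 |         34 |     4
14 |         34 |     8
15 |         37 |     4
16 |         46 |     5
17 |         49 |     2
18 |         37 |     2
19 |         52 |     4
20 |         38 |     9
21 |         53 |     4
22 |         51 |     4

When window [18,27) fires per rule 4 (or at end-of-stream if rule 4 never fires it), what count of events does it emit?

3

i=0 t=2 v=1: → [0,9); WM=-1
i=1 t=7 v=9: → [0,9); WM=4
i=2 t=14 v=6: → [9,18); WM=11; [0,9) fires=2
i=3 t=14 v=7: → [9,18); WM=11
i=4 t=17 v=7: → [9,18); WM=14
i=5 t=1 v=6: DROP (t<14-4); WM=14
i=6 t=20 v=7: → [18,27); WM=17
i=7 t=7 v=6: DROP (t<17-4); WM=17
i=8 t=23 v=2: → [18,27); WM=20; [9,18) fires=3
i=9 t=23 v=6: → [18,27); WM=20
i=10 t=30 v=3: → [27,36); WM=27; [18,27) fires=3
i=11 t=33 v=8: → [27,36); WM=30
i=12 t=23 v=5: DROP (t<30-4); WM=30
i=13 t=34 v=4: → [27,36); WM=31
i=14 t=34 v=8: → [27,36); WM=31
i=15 t=37 v=4: → [36,45); WM=34
i=16 t=46 v=5: → [45,54); WM=43; [27,36) fires=4
i=17 t=49 v=2: → [45,54); WM=46; [36,45) fires=1
i=18 t=37 v=2: DROP (t<46-4); WM=46
i=19 t=52 v=4: → [45,54); WM=49
i=20 t=38 v=9: DROP (t<49-4); WM=49
i=21 t=53 v=4: → [45,54); WM=50
i=22 t=51 v=4: → [45,54); WM=50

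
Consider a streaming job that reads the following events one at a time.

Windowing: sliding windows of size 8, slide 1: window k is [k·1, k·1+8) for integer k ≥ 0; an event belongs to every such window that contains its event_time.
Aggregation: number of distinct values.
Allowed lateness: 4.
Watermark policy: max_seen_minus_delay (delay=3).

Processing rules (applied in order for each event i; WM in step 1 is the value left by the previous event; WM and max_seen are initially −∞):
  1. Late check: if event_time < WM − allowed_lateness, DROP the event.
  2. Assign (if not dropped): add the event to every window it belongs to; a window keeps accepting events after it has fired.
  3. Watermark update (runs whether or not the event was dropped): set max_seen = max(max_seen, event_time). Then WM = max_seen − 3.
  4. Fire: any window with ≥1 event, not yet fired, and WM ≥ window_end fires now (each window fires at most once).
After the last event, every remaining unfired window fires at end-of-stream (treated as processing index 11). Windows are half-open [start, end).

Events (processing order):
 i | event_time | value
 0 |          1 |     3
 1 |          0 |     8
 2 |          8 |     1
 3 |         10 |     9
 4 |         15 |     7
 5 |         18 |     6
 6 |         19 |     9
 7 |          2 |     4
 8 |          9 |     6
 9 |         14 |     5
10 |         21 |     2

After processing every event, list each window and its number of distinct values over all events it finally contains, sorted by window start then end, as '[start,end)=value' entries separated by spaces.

[0,8)=2 [1,9)=2 [2,10)=1 [3,11)=2 [4,12)=2 [5,13)=2 [6,14)=2 [7,15)=3 [8,16)=4 [9,17)=3 [10,18)=3 [11,19)=3 [12,20)=4 [13,21)=4 [14,22)=5 [15,23)=4 [16,24)=3 [17,25)=3 [18,26)=3 [19,27)=2 [20,28)=1 [21,29)=1

i=0 t=1 v=3: → [1,9),[0,8); WM=-2
i=1 t=0 v=8: → [0,8); WM=-2
i=2 t=8 v=1: → [8,16),[7,15),[6,14),[5,13),[4,12),[3,11),[2,10),[1,9); WM=5
i=3 t=10 v=9: → [10,18),[9,17),[8,16),[7,15),[6,14),[5,13),[4,12),[3,11); WM=7
i=4 t=15 v=7: → [15,23),[14,22),[13,21),[12,20),[11,19),[10,18),[9,17),[8,16); WM=12; [0,8) fires=2 [1,9) fires=2 [2,10) fires=1 [3,11) fires=2 [4,12) fires=2
i=5 t=18 v=6: → [18,26),[17,25),[16,24),[15,23),[14,22),[13,21),[12,20),[11,19); WM=15; [5,13) fires=2 [6,14) fires=2 [7,15) fires=2
i=6 t=19 v=9: → [19,27),[18,26),[17,25),[16,24),[15,23),[14,22),[13,21),[12,20); WM=16; [8,16) fires=3
i=7 t=2 v=4: DROP (t<16-4); WM=16
i=8 t=9 v=6: DROP (t<16-4); WM=16
i=9 t=14 v=5: → [14,22),[13,21),[12,20),[11,19),[10,18),[9,17),[8,16),[7,15); WM=16
i=10 t=21 v=2: → [21,29),[20,28),[19,27),[18,26),[17,25),[16,24),[15,23),[14,22); WM=18; [9,17) fires=3 [10,18) fires=3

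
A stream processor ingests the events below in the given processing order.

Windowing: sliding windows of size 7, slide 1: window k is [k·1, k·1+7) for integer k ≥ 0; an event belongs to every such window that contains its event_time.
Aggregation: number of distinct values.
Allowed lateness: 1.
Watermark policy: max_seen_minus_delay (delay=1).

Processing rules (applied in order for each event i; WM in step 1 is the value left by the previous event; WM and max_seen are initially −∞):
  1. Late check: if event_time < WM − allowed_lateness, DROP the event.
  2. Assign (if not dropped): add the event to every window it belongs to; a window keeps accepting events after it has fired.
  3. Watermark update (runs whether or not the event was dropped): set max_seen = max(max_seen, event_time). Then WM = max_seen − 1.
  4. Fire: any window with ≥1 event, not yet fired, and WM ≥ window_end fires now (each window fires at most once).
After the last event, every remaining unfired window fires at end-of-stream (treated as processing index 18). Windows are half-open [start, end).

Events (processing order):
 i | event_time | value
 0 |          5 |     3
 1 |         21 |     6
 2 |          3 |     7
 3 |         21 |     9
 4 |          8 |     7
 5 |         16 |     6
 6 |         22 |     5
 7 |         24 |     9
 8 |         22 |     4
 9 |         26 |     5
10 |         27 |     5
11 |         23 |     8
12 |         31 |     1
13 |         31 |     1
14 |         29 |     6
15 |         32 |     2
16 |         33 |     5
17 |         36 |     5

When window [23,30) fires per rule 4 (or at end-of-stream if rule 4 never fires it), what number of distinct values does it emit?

2

i=0 t=5 v=3: → [5,12),[4,11),[3,10),[2,9),[1,8),[0,7); WM=4
i=1 t=21 v=6: → [21,28),[20,27),[19,26),[18,25),[17,24),[16,23),[15,22); WM=20; [0,7) fires=1 [1,8) fires=1 [2,9) fires=1 [3,10) fires=1 [4,11) fires=1 [5,12) fires=1
i=2 t=3 v=7: DROP (t<20-1); WM=20
i=3 t=21 v=9: → [21,28),[20,27),[19,26),[18,25),[17,24),[16,23),[15,22); WM=20
i=4 t=8 v=7: DROP (t<20-1); WM=20
i=5 t=16 v=6: DROP (t<20-1); WM=20
i=6 t=22 v=5: → [22,29),[21,28),[20,27),[19,26),[18,25),[17,24),[16,23); WM=21
i=7 t=24 v=9: → [24,31),[23,30),[22,29),[21,28),[20,27),[19,26),[18,25); WM=23; [15,22) fires=2 [16,23) fires=3
i=8 t=22 v=4: → [22,29),[21,28),[20,27),[19,26),[18,25),[17,24),[16,23); WM=23
i=9 t=26 v=5: → [26,33),[25,32),[24,31),[23,30),[22,29),[21,28),[20,27); WM=25; [17,24) fires=4 [18,25) fires=4
i=10 t=27 v=5: → [27,34),[26,33),[25,32),[24,31),[23,30),[22,29),[21,28); WM=26; [19,26) fires=4
i=11 t=23 v=8: DROP (t<26-1); WM=26
i=12 t=31 v=1: → [31,38),[30,37),[29,36),[28,35),[27,34),[26,33),[25,32); WM=30; [20,27) fires=4 [21,28) fires=4 [22,29) fires=3 [23,30) fires=2
i=13 t=31 v=1: → [31,38),[30,37),[29,36),[28,35),[27,34),[26,33),[25,32); WM=30
i=14 t=29 v=6: → [29,36),[28,35),[27,34),[26,33),[25,32),[24,31),[23,30); WM=30
i=15 t=32 v=2: → [32,39),[31,38),[30,37),[29,36),[28,35),[27,34),[26,33); WM=31; [24,31) fires=3
i=16 t=33 v=5: → [33,40),[32,39),[31,38),[30,37),[29,36),[28,35),[27,34); WM=32; [25,32) fires=3
i=17 t=36 v=5: → [36,43),[35,42),[34,41),[33,40),[32,39),[31,38),[30,37); WM=35; [26,33) fires=4 [27,34) fires=4 [28,35) fires=4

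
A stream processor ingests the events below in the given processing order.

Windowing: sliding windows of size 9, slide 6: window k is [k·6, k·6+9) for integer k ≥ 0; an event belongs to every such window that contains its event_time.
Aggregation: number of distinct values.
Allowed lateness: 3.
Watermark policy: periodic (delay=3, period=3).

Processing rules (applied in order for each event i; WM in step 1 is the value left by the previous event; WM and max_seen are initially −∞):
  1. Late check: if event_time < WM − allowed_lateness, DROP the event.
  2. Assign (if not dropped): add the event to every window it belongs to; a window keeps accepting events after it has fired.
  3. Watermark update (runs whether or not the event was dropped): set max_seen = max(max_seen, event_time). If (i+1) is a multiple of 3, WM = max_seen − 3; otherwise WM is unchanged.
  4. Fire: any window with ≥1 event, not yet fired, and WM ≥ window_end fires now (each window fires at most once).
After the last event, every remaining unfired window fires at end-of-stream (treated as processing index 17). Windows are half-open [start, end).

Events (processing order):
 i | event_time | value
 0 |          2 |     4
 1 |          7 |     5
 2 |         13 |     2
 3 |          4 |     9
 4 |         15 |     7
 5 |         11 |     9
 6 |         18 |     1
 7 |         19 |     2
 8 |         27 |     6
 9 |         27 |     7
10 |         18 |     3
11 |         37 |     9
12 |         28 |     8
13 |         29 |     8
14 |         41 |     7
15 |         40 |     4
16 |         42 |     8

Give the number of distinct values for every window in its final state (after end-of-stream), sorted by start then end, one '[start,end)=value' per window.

i=0 t=2 v=4: → [0,9); WM=−∞
i=1 t=7 v=5: → [6,15),[0,9); WM=−∞
i=2 t=13 v=2: → [12,21),[6,15); WM=10; [0,9) fires=2
i=3 t=4 v=9: DROP (t<10-3); WM=10
i=4 t=15 v=7: → [12,21); WM=10
i=5 t=11 v=9: → [6,15); WM=12
i=6 t=18 v=1: → [18,27),[12,21); WM=12
i=7 t=19 v=2: → [18,27),[12,21); WM=12
i=8 t=27 v=6: → [24,33); WM=24; [6,15) fires=3 [12,21) fires=3
i=9 t=27 v=7: → [24,33); WM=24
i=10 t=18 v=3: DROP (t<24-3); WM=24
i=11 t=37 v=9: → [36,45),[30,39); WM=34; [18,27) fires=2 [24,33) fires=2
i=12 t=28 v=8: DROP (t<34-3); WM=34
i=13 t=29 v=8: DROP (t<34-3); WM=34
i=14 t=41 v=7: → [36,45); WM=38
i=15 t=40 v=4: → [36,45); WM=38
i=16 t=42 v=8: → [42,51),[36,45); WM=38

[0,9)=2 [6,15)=3 [12,21)=3 [18,27)=2 [24,33)=2 [30,39)=1 [36,45)=4 [42,51)=1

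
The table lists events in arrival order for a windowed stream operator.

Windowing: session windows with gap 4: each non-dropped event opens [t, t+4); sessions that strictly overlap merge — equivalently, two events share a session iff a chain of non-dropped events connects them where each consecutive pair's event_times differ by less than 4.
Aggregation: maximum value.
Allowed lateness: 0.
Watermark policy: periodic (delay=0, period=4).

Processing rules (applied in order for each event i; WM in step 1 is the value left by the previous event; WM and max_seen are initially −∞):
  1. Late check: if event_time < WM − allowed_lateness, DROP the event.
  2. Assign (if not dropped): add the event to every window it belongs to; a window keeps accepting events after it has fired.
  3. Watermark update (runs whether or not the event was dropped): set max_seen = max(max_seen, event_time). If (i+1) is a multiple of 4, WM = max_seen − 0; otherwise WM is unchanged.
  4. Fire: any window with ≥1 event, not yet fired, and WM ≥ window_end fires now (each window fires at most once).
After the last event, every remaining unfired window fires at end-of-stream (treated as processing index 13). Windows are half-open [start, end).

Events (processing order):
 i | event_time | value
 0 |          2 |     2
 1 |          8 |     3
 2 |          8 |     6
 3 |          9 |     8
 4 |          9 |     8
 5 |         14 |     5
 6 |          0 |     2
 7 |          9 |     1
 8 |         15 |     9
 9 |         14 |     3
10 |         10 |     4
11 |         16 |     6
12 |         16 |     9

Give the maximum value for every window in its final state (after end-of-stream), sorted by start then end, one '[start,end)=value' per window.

[2,6)=2 [8,13)=8 [14,20)=9

i=0 t=2 v=2: → [2,6); WM=−∞
i=1 t=8 v=3: → [8,12); WM=−∞
i=2 t=8 v=6: → [8,12); WM=−∞
i=3 t=9 v=8: → [8,13); WM=9
i=4 t=9 v=8: → [8,13); WM=9
i=5 t=14 v=5: → [14,18); WM=9
i=6 t=0 v=2: DROP (t<9-0); WM=9
i=7 t=9 v=1: → [8,13); WM=14
i=8 t=15 v=9: → [14,19); WM=14
i=9 t=14 v=3: → [14,19); WM=14
i=10 t=10 v=4: DROP (t<14-0); WM=14
i=11 t=16 v=6: → [14,20); WM=16
i=12 t=16 v=9: → [14,20); WM=16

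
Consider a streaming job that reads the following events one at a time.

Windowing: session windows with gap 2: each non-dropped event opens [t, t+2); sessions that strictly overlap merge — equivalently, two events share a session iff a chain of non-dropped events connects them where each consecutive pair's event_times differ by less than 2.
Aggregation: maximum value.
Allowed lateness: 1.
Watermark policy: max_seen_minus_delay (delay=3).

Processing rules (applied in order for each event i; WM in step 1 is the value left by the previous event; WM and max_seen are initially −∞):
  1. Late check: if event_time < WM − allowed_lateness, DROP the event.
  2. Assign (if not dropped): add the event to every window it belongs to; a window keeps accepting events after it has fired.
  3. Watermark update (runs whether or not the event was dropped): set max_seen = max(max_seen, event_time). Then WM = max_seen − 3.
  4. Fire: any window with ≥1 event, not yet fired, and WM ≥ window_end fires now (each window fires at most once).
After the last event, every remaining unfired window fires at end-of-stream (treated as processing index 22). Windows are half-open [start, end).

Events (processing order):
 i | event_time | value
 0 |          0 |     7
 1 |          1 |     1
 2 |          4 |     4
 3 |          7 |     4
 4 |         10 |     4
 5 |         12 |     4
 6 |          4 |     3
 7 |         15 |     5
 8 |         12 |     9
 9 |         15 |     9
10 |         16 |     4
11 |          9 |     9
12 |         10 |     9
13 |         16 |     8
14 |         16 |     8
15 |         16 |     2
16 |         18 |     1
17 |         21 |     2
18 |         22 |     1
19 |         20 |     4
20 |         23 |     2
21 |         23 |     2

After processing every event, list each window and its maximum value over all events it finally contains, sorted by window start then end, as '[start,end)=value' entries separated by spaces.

[0,3)=7 [4,6)=4 [7,9)=4 [10,12)=4 [12,14)=9 [15,18)=9 [18,20)=1 [20,25)=4

i=0 t=0 v=7: → [0,2); WM=-3
i=1 t=1 v=1: → [0,3); WM=-2
i=2 t=4 v=4: → [4,6); WM=1
i=3 t=7 v=4: → [7,9); WM=4
i=4 t=10 v=4: → [10,12); WM=7
i=5 t=12 v=4: → [12,14); WM=9
i=6 t=4 v=3: DROP (t<9-1); WM=9
i=7 t=15 v=5: → [15,17); WM=12
i=8 t=12 v=9: → [12,14); WM=12
i=9 t=15 v=9: → [15,17); WM=12
i=10 t=16 v=4: → [15,18); WM=13
i=11 t=9 v=9: DROP (t<13-1); WM=13
i=12 t=10 v=9: DROP (t<13-1); WM=13
i=13 t=16 v=8: → [15,18); WM=13
i=14 t=16 v=8: → [15,18); WM=13
i=15 t=16 v=2: → [15,18); WM=13
i=16 t=18 v=1: → [18,20); WM=15
i=17 t=21 v=2: → [21,23); WM=18
i=18 t=22 v=1: → [21,24); WM=19
i=19 t=20 v=4: → [20,24); WM=19
i=20 t=23 v=2: → [20,25); WM=20
i=21 t=23 v=2: → [20,25); WM=20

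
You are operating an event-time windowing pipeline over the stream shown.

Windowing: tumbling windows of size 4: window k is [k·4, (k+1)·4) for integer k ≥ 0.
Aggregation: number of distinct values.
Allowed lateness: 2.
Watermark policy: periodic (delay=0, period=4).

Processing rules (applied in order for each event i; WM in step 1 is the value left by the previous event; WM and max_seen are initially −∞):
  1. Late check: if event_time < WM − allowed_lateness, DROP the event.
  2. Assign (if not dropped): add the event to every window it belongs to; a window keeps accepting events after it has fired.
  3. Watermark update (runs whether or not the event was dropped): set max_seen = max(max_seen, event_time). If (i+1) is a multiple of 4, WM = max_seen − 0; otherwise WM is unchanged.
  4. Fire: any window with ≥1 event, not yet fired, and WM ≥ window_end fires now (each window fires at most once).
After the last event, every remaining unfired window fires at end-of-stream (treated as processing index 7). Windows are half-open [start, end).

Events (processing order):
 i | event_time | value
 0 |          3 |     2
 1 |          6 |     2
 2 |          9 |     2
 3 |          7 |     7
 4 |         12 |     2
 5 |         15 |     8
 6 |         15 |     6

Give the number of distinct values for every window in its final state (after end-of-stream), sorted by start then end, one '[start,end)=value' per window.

[0,4)=1 [4,8)=2 [8,12)=1 [12,16)=3

i=0 t=3 v=2: → [0,4); WM=−∞
i=1 t=6 v=2: → [4,8); WM=−∞
i=2 t=9 v=2: → [8,12); WM=−∞
i=3 t=7 v=7: → [4,8); WM=9; [0,4) fires=1 [4,8) fires=2
i=4 t=12 v=2: → [12,16); WM=9
i=5 t=15 v=8: → [12,16); WM=9
i=6 t=15 v=6: → [12,16); WM=9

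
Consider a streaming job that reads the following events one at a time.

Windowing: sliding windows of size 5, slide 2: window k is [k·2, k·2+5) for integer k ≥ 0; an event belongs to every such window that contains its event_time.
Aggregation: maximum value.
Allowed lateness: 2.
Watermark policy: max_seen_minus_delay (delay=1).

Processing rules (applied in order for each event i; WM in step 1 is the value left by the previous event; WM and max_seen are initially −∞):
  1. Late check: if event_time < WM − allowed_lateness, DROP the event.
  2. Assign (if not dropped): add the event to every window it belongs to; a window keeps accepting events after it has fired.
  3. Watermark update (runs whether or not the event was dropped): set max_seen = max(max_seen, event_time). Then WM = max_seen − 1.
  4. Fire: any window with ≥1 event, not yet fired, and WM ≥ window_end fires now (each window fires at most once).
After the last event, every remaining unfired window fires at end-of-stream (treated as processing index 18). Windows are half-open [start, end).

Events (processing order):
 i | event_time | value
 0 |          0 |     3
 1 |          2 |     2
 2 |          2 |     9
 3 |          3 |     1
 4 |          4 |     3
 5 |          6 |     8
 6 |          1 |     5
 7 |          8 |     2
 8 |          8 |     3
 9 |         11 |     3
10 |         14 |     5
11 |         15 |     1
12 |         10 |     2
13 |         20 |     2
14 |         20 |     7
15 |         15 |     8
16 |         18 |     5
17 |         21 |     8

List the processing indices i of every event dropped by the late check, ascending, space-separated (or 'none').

6 12 15

i=0 t=0 v=3: → [0,5); WM=-1
i=1 t=2 v=2: → [2,7),[0,5); WM=1
i=2 t=2 v=9: → [2,7),[0,5); WM=1
i=3 t=3 v=1: → [2,7),[0,5); WM=2
i=4 t=4 v=3: → [4,9),[2,7),[0,5); WM=3
i=5 t=6 v=8: → [6,11),[4,9),[2,7); WM=5; [0,5) fires=9
i=6 t=1 v=5: DROP (t<5-2); WM=5
i=7 t=8 v=2: → [8,13),[6,11),[4,9); WM=7; [2,7) fires=9
i=8 t=8 v=3: → [8,13),[6,11),[4,9); WM=7
i=9 t=11 v=3: → [10,15),[8,13); WM=10; [4,9) fires=8
i=10 t=14 v=5: → [14,19),[12,17),[10,15); WM=13; [6,11) fires=8 [8,13) fires=3
i=11 t=15 v=1: → [14,19),[12,17); WM=14
i=12 t=10 v=2: DROP (t<14-2); WM=14
i=13 t=20 v=2: → [20,25),[18,23),[16,21); WM=19; [10,15) fires=5 [12,17) fires=5 [14,19) fires=5
i=14 t=20 v=7: → [20,25),[18,23),[16,21); WM=19
i=15 t=15 v=8: DROP (t<19-2); WM=19
i=16 t=18 v=5: → [18,23),[16,21),[14,19); WM=19
i=17 t=21 v=8: → [20,25),[18,23); WM=20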